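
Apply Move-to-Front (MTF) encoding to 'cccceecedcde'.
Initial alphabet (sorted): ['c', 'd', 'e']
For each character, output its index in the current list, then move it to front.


MTF encoding:
'c': index 0 in ['c', 'd', 'e'] -> ['c', 'd', 'e']
'c': index 0 in ['c', 'd', 'e'] -> ['c', 'd', 'e']
'c': index 0 in ['c', 'd', 'e'] -> ['c', 'd', 'e']
'c': index 0 in ['c', 'd', 'e'] -> ['c', 'd', 'e']
'e': index 2 in ['c', 'd', 'e'] -> ['e', 'c', 'd']
'e': index 0 in ['e', 'c', 'd'] -> ['e', 'c', 'd']
'c': index 1 in ['e', 'c', 'd'] -> ['c', 'e', 'd']
'e': index 1 in ['c', 'e', 'd'] -> ['e', 'c', 'd']
'd': index 2 in ['e', 'c', 'd'] -> ['d', 'e', 'c']
'c': index 2 in ['d', 'e', 'c'] -> ['c', 'd', 'e']
'd': index 1 in ['c', 'd', 'e'] -> ['d', 'c', 'e']
'e': index 2 in ['d', 'c', 'e'] -> ['e', 'd', 'c']


Output: [0, 0, 0, 0, 2, 0, 1, 1, 2, 2, 1, 2]


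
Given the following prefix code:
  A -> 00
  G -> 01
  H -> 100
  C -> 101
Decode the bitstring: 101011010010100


Decoding step by step:
Bits 101 -> C
Bits 01 -> G
Bits 101 -> C
Bits 00 -> A
Bits 101 -> C
Bits 00 -> A


Decoded message: CGCACA


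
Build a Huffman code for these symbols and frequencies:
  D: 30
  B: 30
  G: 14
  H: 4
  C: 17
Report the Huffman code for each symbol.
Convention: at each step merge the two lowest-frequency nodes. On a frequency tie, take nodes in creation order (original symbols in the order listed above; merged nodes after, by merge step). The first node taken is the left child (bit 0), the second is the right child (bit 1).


Huffman tree construction:
Step 1: Merge H(4) + G(14) = 18
Step 2: Merge C(17) + (H+G)(18) = 35
Step 3: Merge D(30) + B(30) = 60
Step 4: Merge (C+(H+G))(35) + (D+B)(60) = 95
Read each symbol's code off the tree from the root (left child = 0, right child = 1).

Codes:
  D: 10 (length 2)
  B: 11 (length 2)
  G: 011 (length 3)
  H: 010 (length 3)
  C: 00 (length 2)
Average code length: 208/95 = 2.1895 bits/symbol


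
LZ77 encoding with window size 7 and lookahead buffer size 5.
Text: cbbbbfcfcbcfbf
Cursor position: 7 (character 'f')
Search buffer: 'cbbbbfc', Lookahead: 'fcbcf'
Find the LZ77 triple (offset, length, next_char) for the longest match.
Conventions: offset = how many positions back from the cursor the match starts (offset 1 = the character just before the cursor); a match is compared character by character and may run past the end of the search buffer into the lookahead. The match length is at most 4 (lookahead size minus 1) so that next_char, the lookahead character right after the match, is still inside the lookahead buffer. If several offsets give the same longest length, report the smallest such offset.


Try each offset into the search buffer:
  offset=1 (pos 6, char 'c'): match length 0
  offset=2 (pos 5, char 'f'): match length 2
  offset=3 (pos 4, char 'b'): match length 0
  offset=4 (pos 3, char 'b'): match length 0
  offset=5 (pos 2, char 'b'): match length 0
  offset=6 (pos 1, char 'b'): match length 0
  offset=7 (pos 0, char 'c'): match length 0
Longest match has length 2 at offset 2.
next_char = character at position 7 + 2 = 9 -> 'b'

Best match: offset=2, length=2 (matching 'fc' starting at position 5)
LZ77 triple: (2, 2, 'b')


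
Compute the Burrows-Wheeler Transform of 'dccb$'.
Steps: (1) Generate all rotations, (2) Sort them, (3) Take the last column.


Rotations (sorted):
  0: $dccb -> last char: b
  1: b$dcc -> last char: c
  2: cb$dc -> last char: c
  3: ccb$d -> last char: d
  4: dccb$ -> last char: $


BWT = bccd$


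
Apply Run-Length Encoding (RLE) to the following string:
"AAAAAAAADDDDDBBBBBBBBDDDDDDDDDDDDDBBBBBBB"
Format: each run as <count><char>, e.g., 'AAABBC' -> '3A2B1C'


Scanning runs left to right:
  i=0: run of 'A' x 8 -> '8A'
  i=8: run of 'D' x 5 -> '5D'
  i=13: run of 'B' x 8 -> '8B'
  i=21: run of 'D' x 13 -> '13D'
  i=34: run of 'B' x 7 -> '7B'

RLE = 8A5D8B13D7B


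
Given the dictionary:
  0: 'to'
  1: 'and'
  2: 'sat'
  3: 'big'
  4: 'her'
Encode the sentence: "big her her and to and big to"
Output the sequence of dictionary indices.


Look up each word in the dictionary:
  'big' -> 3
  'her' -> 4
  'her' -> 4
  'and' -> 1
  'to' -> 0
  'and' -> 1
  'big' -> 3
  'to' -> 0

Encoded: [3, 4, 4, 1, 0, 1, 3, 0]


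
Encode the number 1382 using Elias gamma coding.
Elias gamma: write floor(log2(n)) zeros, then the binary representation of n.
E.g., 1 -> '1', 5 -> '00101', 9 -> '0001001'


num_bits = floor(log2(1382)) + 1 = 11
leading_zeros = num_bits - 1 = 10
binary(1382) = 10101100110

Elias gamma(1382) = '0000000000' + '10101100110' = 000000000010101100110 (21 bits)


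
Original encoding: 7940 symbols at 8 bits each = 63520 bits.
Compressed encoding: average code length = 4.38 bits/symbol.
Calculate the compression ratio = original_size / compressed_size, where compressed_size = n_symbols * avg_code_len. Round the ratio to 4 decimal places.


original_size = n_symbols * orig_bits = 7940 * 8 = 63520 bits
compressed_size = n_symbols * avg_code_len = 7940 * 4.38 = 34777.2 bits
ratio = original_size / compressed_size = 63520 / 34777.2 = 1.8265

Compression ratio = 1.8265


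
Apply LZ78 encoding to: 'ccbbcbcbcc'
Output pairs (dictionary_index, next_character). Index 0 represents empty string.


LZ78 encoding steps:
Dictionary: {0: ''}
Step 1: w='' (idx 0), next='c' -> output (0, 'c'), add 'c' as idx 1
Step 2: w='c' (idx 1), next='b' -> output (1, 'b'), add 'cb' as idx 2
Step 3: w='' (idx 0), next='b' -> output (0, 'b'), add 'b' as idx 3
Step 4: w='cb' (idx 2), next='c' -> output (2, 'c'), add 'cbc' as idx 4
Step 5: w='b' (idx 3), next='c' -> output (3, 'c'), add 'bc' as idx 5
Step 6: w='c' (idx 1), end of input -> output (1, '')


Encoded: [(0, 'c'), (1, 'b'), (0, 'b'), (2, 'c'), (3, 'c'), (1, '')]


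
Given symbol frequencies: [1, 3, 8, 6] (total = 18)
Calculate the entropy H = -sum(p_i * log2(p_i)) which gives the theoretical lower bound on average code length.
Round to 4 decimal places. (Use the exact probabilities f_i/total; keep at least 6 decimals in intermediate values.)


Per-symbol terms -p_i * log2(p_i) with p_i = f_i/18:
  p = 1/18 = 0.055556: log2(p) = -4.169925, -p*log2(p) = 0.231663
  p = 3/18 = 0.166667: log2(p) = -2.584963, -p*log2(p) = 0.430827
  p = 8/18 = 0.444444: log2(p) = -1.169925, -p*log2(p) = 0.519967
  p = 6/18 = 0.333333: log2(p) = -1.584963, -p*log2(p) = 0.528321
H = 0.231663 + 0.430827 + 0.519967 + 0.528321 = 1.710778

H = 1.7108 bits/symbol


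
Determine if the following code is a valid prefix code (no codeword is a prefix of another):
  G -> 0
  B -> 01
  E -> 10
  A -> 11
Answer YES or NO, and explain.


Checking each pair (does one codeword prefix another?):
  G='0' vs B='01': prefix -- VIOLATION

NO -- this is NOT a valid prefix code. G (0) is a prefix of B (01).


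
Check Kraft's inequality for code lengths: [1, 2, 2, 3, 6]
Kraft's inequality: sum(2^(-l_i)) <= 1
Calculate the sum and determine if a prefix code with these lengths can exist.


Sum = 2^(-1) + 2^(-2) + 2^(-2) + 2^(-3) + 2^(-6)
    = 0.5 + 0.25 + 0.25 + 0.125 + 0.015625
    = 73/64 = 1.140625
Since 1.140625 > 1, Kraft's inequality is NOT satisfied.
A prefix code with these lengths CANNOT exist.

Kraft sum = 1.140625. Not satisfied.


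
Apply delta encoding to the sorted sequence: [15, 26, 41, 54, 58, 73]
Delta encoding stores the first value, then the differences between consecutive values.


First value: 15
Deltas:
  26 - 15 = 11
  41 - 26 = 15
  54 - 41 = 13
  58 - 54 = 4
  73 - 58 = 15


Delta encoded: [15, 11, 15, 13, 4, 15]


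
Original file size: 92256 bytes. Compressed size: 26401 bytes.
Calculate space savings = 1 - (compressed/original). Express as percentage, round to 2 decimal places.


ratio = compressed/original = 26401/92256 = 0.286171
savings = 1 - ratio = 1 - 0.286171 = 0.713829
as a percentage: 0.713829 * 100 = 71.38%

Space savings = 1 - 26401/92256 = 71.38%


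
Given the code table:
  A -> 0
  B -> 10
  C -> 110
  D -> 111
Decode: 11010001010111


Decoding:
110 -> C
10 -> B
0 -> A
0 -> A
10 -> B
10 -> B
111 -> D


Result: CBAABBD


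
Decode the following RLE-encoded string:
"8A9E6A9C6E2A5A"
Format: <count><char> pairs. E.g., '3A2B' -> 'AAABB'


Expanding each <count><char> pair:
  8A -> 'AAAAAAAA'
  9E -> 'EEEEEEEEE'
  6A -> 'AAAAAA'
  9C -> 'CCCCCCCCC'
  6E -> 'EEEEEE'
  2A -> 'AA'
  5A -> 'AAAAA'

Decoded = AAAAAAAAEEEEEEEEEAAAAAACCCCCCCCCEEEEEEAAAAAAA


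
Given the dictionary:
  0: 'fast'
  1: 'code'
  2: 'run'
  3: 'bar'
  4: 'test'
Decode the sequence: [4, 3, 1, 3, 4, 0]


Look up each index in the dictionary:
  4 -> 'test'
  3 -> 'bar'
  1 -> 'code'
  3 -> 'bar'
  4 -> 'test'
  0 -> 'fast'

Decoded: "test bar code bar test fast"


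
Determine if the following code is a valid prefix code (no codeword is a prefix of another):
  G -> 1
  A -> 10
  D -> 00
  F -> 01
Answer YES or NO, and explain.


Checking each pair (does one codeword prefix another?):
  G='1' vs A='10': prefix -- VIOLATION

NO -- this is NOT a valid prefix code. G (1) is a prefix of A (10).


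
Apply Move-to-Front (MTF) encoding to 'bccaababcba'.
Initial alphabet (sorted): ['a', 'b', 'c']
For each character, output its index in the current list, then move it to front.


MTF encoding:
'b': index 1 in ['a', 'b', 'c'] -> ['b', 'a', 'c']
'c': index 2 in ['b', 'a', 'c'] -> ['c', 'b', 'a']
'c': index 0 in ['c', 'b', 'a'] -> ['c', 'b', 'a']
'a': index 2 in ['c', 'b', 'a'] -> ['a', 'c', 'b']
'a': index 0 in ['a', 'c', 'b'] -> ['a', 'c', 'b']
'b': index 2 in ['a', 'c', 'b'] -> ['b', 'a', 'c']
'a': index 1 in ['b', 'a', 'c'] -> ['a', 'b', 'c']
'b': index 1 in ['a', 'b', 'c'] -> ['b', 'a', 'c']
'c': index 2 in ['b', 'a', 'c'] -> ['c', 'b', 'a']
'b': index 1 in ['c', 'b', 'a'] -> ['b', 'c', 'a']
'a': index 2 in ['b', 'c', 'a'] -> ['a', 'b', 'c']


Output: [1, 2, 0, 2, 0, 2, 1, 1, 2, 1, 2]


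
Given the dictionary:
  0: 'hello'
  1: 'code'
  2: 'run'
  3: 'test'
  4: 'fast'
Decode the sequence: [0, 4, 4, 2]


Look up each index in the dictionary:
  0 -> 'hello'
  4 -> 'fast'
  4 -> 'fast'
  2 -> 'run'

Decoded: "hello fast fast run"


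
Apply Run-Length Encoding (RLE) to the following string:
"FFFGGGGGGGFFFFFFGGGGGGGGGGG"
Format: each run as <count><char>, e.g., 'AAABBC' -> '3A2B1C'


Scanning runs left to right:
  i=0: run of 'F' x 3 -> '3F'
  i=3: run of 'G' x 7 -> '7G'
  i=10: run of 'F' x 6 -> '6F'
  i=16: run of 'G' x 11 -> '11G'

RLE = 3F7G6F11G


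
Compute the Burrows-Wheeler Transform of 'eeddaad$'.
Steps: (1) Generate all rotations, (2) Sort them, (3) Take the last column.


Rotations (sorted):
  0: $eeddaad -> last char: d
  1: aad$eedd -> last char: d
  2: ad$eedda -> last char: a
  3: d$eeddaa -> last char: a
  4: daad$eed -> last char: d
  5: ddaad$ee -> last char: e
  6: eddaad$e -> last char: e
  7: eeddaad$ -> last char: $


BWT = ddaadee$


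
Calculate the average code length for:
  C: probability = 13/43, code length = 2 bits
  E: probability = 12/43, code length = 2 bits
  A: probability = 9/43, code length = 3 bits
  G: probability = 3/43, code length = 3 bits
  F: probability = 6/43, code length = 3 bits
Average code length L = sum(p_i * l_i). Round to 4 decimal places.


Weighted contributions p_i * l_i:
  C: (13/43) * 2 = 26/43
  E: (12/43) * 2 = 24/43
  A: (9/43) * 3 = 27/43
  G: (3/43) * 3 = 9/43
  F: (6/43) * 3 = 18/43
Sum = (26 + 24 + 27 + 9 + 18)/43 = 104/43

L = 104/43 = 2.4186 bits/symbol


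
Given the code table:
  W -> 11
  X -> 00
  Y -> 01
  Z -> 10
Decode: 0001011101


Decoding:
00 -> X
01 -> Y
01 -> Y
11 -> W
01 -> Y


Result: XYYWY


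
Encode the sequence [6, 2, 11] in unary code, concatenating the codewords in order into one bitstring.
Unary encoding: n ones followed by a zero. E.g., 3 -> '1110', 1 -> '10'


Encode each number as n ones followed by a terminating 0:
  6 -> 1111110 (7 bits)
  2 -> 110 (3 bits)
  11 -> 111111111110 (12 bits)
Total length = 7 + 3 + 12 = 22 bits.

Unary([6, 2, 11]) = 1111110110111111111110 (22 bits)


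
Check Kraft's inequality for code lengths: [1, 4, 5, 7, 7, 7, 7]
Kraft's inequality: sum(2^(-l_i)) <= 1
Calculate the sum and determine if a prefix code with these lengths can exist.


Sum = 2^(-1) + 2^(-4) + 2^(-5) + 2^(-7) + 2^(-7) + 2^(-7) + 2^(-7)
    = 0.5 + 0.0625 + 0.03125 + 0.0078125 + 0.0078125 + 0.0078125 + 0.0078125
    = 80/128 = 0.625
Since 0.625 <= 1, Kraft's inequality IS satisfied.
A prefix code with these lengths CAN exist.

Kraft sum = 0.625. Satisfied.


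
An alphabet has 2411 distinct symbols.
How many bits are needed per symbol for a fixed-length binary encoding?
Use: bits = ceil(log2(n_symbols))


log2(2411) = 11.2354
Bracket: 2^11 = 2048 < 2411 <= 2^12 = 4096
So ceil(log2(2411)) = 12

bits = ceil(log2(2411)) = ceil(11.2354) = 12 bits


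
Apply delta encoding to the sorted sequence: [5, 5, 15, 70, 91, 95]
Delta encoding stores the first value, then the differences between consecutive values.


First value: 5
Deltas:
  5 - 5 = 0
  15 - 5 = 10
  70 - 15 = 55
  91 - 70 = 21
  95 - 91 = 4


Delta encoded: [5, 0, 10, 55, 21, 4]


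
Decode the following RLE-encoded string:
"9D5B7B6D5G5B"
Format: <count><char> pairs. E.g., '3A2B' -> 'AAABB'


Expanding each <count><char> pair:
  9D -> 'DDDDDDDDD'
  5B -> 'BBBBB'
  7B -> 'BBBBBBB'
  6D -> 'DDDDDD'
  5G -> 'GGGGG'
  5B -> 'BBBBB'

Decoded = DDDDDDDDDBBBBBBBBBBBBDDDDDDGGGGGBBBBB


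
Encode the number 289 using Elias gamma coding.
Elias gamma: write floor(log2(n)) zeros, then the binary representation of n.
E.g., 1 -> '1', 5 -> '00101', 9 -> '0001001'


num_bits = floor(log2(289)) + 1 = 9
leading_zeros = num_bits - 1 = 8
binary(289) = 100100001

Elias gamma(289) = '00000000' + '100100001' = 00000000100100001 (17 bits)


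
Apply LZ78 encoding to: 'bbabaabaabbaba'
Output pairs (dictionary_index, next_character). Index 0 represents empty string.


LZ78 encoding steps:
Dictionary: {0: ''}
Step 1: w='' (idx 0), next='b' -> output (0, 'b'), add 'b' as idx 1
Step 2: w='b' (idx 1), next='a' -> output (1, 'a'), add 'ba' as idx 2
Step 3: w='ba' (idx 2), next='a' -> output (2, 'a'), add 'baa' as idx 3
Step 4: w='baa' (idx 3), next='b' -> output (3, 'b'), add 'baab' as idx 4
Step 5: w='ba' (idx 2), next='b' -> output (2, 'b'), add 'bab' as idx 5
Step 6: w='' (idx 0), next='a' -> output (0, 'a'), add 'a' as idx 6


Encoded: [(0, 'b'), (1, 'a'), (2, 'a'), (3, 'b'), (2, 'b'), (0, 'a')]


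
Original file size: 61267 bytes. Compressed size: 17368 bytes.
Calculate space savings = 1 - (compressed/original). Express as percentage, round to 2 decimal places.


ratio = compressed/original = 17368/61267 = 0.283481
savings = 1 - ratio = 1 - 0.283481 = 0.716519
as a percentage: 0.716519 * 100 = 71.65%

Space savings = 1 - 17368/61267 = 71.65%


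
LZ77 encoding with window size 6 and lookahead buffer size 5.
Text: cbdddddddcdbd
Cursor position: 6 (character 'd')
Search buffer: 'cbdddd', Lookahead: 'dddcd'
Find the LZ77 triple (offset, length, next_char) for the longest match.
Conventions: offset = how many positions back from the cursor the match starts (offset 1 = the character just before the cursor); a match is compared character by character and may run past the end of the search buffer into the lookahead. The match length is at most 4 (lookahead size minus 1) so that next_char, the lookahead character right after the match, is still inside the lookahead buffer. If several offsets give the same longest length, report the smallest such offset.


Try each offset into the search buffer:
  offset=1 (pos 5, char 'd'): match length 3
  offset=2 (pos 4, char 'd'): match length 3
  offset=3 (pos 3, char 'd'): match length 3
  offset=4 (pos 2, char 'd'): match length 3
  offset=5 (pos 1, char 'b'): match length 0
  offset=6 (pos 0, char 'c'): match length 0
Longest match has length 3, found at offsets 1, 2, 3, 4; take the smallest, offset 1.
next_char = character at position 6 + 3 = 9 -> 'c'

Best match: offset=1, length=3 (matching 'ddd' starting at position 5)
LZ77 triple: (1, 3, 'c')


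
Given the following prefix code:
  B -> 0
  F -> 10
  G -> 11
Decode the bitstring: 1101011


Decoding step by step:
Bits 11 -> G
Bits 0 -> B
Bits 10 -> F
Bits 11 -> G


Decoded message: GBFG


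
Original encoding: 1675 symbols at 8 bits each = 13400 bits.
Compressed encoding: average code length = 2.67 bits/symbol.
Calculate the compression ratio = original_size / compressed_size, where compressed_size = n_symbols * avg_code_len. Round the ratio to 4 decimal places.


original_size = n_symbols * orig_bits = 1675 * 8 = 13400 bits
compressed_size = n_symbols * avg_code_len = 1675 * 2.67 = 4472.25 bits
ratio = original_size / compressed_size = 13400 / 4472.25 = 2.9963

Compression ratio = 2.9963


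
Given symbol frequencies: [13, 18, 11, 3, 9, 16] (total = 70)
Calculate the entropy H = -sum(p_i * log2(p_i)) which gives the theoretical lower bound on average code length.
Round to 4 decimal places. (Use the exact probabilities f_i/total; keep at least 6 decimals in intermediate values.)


Per-symbol terms -p_i * log2(p_i) with p_i = f_i/70:
  p = 13/70 = 0.185714: log2(p) = -2.428843, -p*log2(p) = 0.451071
  p = 18/70 = 0.257143: log2(p) = -1.959358, -p*log2(p) = 0.503835
  p = 11/70 = 0.157143: log2(p) = -2.669851, -p*log2(p) = 0.419548
  p = 3/70 = 0.042857: log2(p) = -4.544321, -p*log2(p) = 0.194757
  p = 9/70 = 0.128571: log2(p) = -2.959358, -p*log2(p) = 0.380489
  p = 16/70 = 0.228571: log2(p) = -2.129283, -p*log2(p) = 0.486693
H = 0.451071 + 0.503835 + 0.419548 + 0.194757 + 0.380489 + 0.486693 = 2.436393

H = 2.4364 bits/symbol


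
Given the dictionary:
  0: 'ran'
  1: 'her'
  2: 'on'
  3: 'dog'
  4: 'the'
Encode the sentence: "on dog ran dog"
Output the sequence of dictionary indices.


Look up each word in the dictionary:
  'on' -> 2
  'dog' -> 3
  'ran' -> 0
  'dog' -> 3

Encoded: [2, 3, 0, 3]


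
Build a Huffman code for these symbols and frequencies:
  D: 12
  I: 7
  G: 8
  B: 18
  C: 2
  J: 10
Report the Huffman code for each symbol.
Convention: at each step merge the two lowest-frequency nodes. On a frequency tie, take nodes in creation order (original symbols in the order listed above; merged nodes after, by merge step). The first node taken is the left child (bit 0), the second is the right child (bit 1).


Huffman tree construction:
Step 1: Merge C(2) + I(7) = 9
Step 2: Merge G(8) + (C+I)(9) = 17
Step 3: Merge J(10) + D(12) = 22
Step 4: Merge (G+(C+I))(17) + B(18) = 35
Step 5: Merge (J+D)(22) + ((G+(C+I))+B)(35) = 57
Read each symbol's code off the tree from the root (left child = 0, right child = 1).

Codes:
  D: 01 (length 2)
  I: 1011 (length 4)
  G: 100 (length 3)
  B: 11 (length 2)
  C: 1010 (length 4)
  J: 00 (length 2)
Average code length: 140/57 = 2.4561 bits/symbol


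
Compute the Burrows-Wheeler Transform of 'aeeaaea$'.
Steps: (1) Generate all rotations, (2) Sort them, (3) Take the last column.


Rotations (sorted):
  0: $aeeaaea -> last char: a
  1: a$aeeaae -> last char: e
  2: aaea$aee -> last char: e
  3: aea$aeea -> last char: a
  4: aeeaaea$ -> last char: $
  5: ea$aeeaa -> last char: a
  6: eaaea$ae -> last char: e
  7: eeaaea$a -> last char: a


BWT = aeea$aea


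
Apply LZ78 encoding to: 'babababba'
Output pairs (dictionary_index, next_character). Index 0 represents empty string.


LZ78 encoding steps:
Dictionary: {0: ''}
Step 1: w='' (idx 0), next='b' -> output (0, 'b'), add 'b' as idx 1
Step 2: w='' (idx 0), next='a' -> output (0, 'a'), add 'a' as idx 2
Step 3: w='b' (idx 1), next='a' -> output (1, 'a'), add 'ba' as idx 3
Step 4: w='ba' (idx 3), next='b' -> output (3, 'b'), add 'bab' as idx 4
Step 5: w='ba' (idx 3), end of input -> output (3, '')


Encoded: [(0, 'b'), (0, 'a'), (1, 'a'), (3, 'b'), (3, '')]


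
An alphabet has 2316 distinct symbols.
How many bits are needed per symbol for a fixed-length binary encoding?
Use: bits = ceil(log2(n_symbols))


log2(2316) = 11.1774
Bracket: 2^11 = 2048 < 2316 <= 2^12 = 4096
So ceil(log2(2316)) = 12

bits = ceil(log2(2316)) = ceil(11.1774) = 12 bits


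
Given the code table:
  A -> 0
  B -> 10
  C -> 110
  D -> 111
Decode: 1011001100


Decoding:
10 -> B
110 -> C
0 -> A
110 -> C
0 -> A


Result: BCACA


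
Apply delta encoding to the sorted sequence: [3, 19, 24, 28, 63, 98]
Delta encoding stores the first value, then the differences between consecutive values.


First value: 3
Deltas:
  19 - 3 = 16
  24 - 19 = 5
  28 - 24 = 4
  63 - 28 = 35
  98 - 63 = 35


Delta encoded: [3, 16, 5, 4, 35, 35]


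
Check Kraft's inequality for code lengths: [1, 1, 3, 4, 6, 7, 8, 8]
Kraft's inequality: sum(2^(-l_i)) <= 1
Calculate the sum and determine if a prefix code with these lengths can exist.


Sum = 2^(-1) + 2^(-1) + 2^(-3) + 2^(-4) + 2^(-6) + 2^(-7) + 2^(-8) + 2^(-8)
    = 0.5 + 0.5 + 0.125 + 0.0625 + 0.015625 + 0.0078125 + 0.00390625 + 0.00390625
    = 312/256 = 1.21875
Since 1.21875 > 1, Kraft's inequality is NOT satisfied.
A prefix code with these lengths CANNOT exist.

Kraft sum = 1.21875. Not satisfied.


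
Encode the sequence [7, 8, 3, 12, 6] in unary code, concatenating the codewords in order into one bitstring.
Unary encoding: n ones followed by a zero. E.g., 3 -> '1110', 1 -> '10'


Encode each number as n ones followed by a terminating 0:
  7 -> 11111110 (8 bits)
  8 -> 111111110 (9 bits)
  3 -> 1110 (4 bits)
  12 -> 1111111111110 (13 bits)
  6 -> 1111110 (7 bits)
Total length = 8 + 9 + 4 + 13 + 7 = 41 bits.

Unary([7, 8, 3, 12, 6]) = 11111110111111110111011111111111101111110 (41 bits)


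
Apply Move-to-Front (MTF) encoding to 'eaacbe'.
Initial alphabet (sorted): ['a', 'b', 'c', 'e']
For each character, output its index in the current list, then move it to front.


MTF encoding:
'e': index 3 in ['a', 'b', 'c', 'e'] -> ['e', 'a', 'b', 'c']
'a': index 1 in ['e', 'a', 'b', 'c'] -> ['a', 'e', 'b', 'c']
'a': index 0 in ['a', 'e', 'b', 'c'] -> ['a', 'e', 'b', 'c']
'c': index 3 in ['a', 'e', 'b', 'c'] -> ['c', 'a', 'e', 'b']
'b': index 3 in ['c', 'a', 'e', 'b'] -> ['b', 'c', 'a', 'e']
'e': index 3 in ['b', 'c', 'a', 'e'] -> ['e', 'b', 'c', 'a']


Output: [3, 1, 0, 3, 3, 3]


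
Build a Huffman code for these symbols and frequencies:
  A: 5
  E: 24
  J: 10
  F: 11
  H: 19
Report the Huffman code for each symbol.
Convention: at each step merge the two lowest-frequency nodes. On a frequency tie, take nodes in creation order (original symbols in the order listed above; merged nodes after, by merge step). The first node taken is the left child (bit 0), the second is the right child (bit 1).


Huffman tree construction:
Step 1: Merge A(5) + J(10) = 15
Step 2: Merge F(11) + (A+J)(15) = 26
Step 3: Merge H(19) + E(24) = 43
Step 4: Merge (F+(A+J))(26) + (H+E)(43) = 69
Read each symbol's code off the tree from the root (left child = 0, right child = 1).

Codes:
  A: 010 (length 3)
  E: 11 (length 2)
  J: 011 (length 3)
  F: 00 (length 2)
  H: 10 (length 2)
Average code length: 153/69 = 2.2174 bits/symbol


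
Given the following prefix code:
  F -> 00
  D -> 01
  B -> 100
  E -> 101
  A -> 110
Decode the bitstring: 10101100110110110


Decoding step by step:
Bits 101 -> E
Bits 01 -> D
Bits 100 -> B
Bits 110 -> A
Bits 110 -> A
Bits 110 -> A


Decoded message: EDBAAA


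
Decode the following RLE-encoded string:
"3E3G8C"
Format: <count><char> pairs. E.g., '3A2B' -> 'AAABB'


Expanding each <count><char> pair:
  3E -> 'EEE'
  3G -> 'GGG'
  8C -> 'CCCCCCCC'

Decoded = EEEGGGCCCCCCCC


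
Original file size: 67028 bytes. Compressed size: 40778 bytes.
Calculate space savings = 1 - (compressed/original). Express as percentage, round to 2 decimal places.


ratio = compressed/original = 40778/67028 = 0.608373
savings = 1 - ratio = 1 - 0.608373 = 0.391627
as a percentage: 0.391627 * 100 = 39.16%

Space savings = 1 - 40778/67028 = 39.16%


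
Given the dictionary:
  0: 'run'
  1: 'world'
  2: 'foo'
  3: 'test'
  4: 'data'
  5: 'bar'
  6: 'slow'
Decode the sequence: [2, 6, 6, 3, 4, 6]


Look up each index in the dictionary:
  2 -> 'foo'
  6 -> 'slow'
  6 -> 'slow'
  3 -> 'test'
  4 -> 'data'
  6 -> 'slow'

Decoded: "foo slow slow test data slow"


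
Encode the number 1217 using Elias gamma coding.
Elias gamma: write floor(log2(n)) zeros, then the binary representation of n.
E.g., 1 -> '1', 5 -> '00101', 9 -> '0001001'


num_bits = floor(log2(1217)) + 1 = 11
leading_zeros = num_bits - 1 = 10
binary(1217) = 10011000001

Elias gamma(1217) = '0000000000' + '10011000001' = 000000000010011000001 (21 bits)


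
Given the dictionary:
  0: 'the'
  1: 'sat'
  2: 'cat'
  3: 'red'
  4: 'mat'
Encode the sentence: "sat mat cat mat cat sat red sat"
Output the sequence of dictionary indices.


Look up each word in the dictionary:
  'sat' -> 1
  'mat' -> 4
  'cat' -> 2
  'mat' -> 4
  'cat' -> 2
  'sat' -> 1
  'red' -> 3
  'sat' -> 1

Encoded: [1, 4, 2, 4, 2, 1, 3, 1]


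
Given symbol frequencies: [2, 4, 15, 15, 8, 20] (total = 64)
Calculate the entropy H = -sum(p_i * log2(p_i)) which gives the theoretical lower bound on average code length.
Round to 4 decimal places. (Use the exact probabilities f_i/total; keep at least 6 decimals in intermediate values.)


Per-symbol terms -p_i * log2(p_i) with p_i = f_i/64:
  p = 2/64 = 0.031250: log2(p) = -5.000000, -p*log2(p) = 0.156250
  p = 4/64 = 0.062500: log2(p) = -4.000000, -p*log2(p) = 0.250000
  p = 15/64 = 0.234375: log2(p) = -2.093109, -p*log2(p) = 0.490573
  p = 15/64 = 0.234375: log2(p) = -2.093109, -p*log2(p) = 0.490573
  p = 8/64 = 0.125000: log2(p) = -3.000000, -p*log2(p) = 0.375000
  p = 20/64 = 0.312500: log2(p) = -1.678072, -p*log2(p) = 0.524397
H = 0.156250 + 0.250000 + 0.490573 + 0.490573 + 0.375000 + 0.524397 = 2.286793

H = 2.2868 bits/symbol


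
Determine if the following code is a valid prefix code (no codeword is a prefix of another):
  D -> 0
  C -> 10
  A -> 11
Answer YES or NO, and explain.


Checking each pair (does one codeword prefix another?):
  D='0' vs C='10': no prefix
  D='0' vs A='11': no prefix
  C='10' vs D='0': no prefix
  C='10' vs A='11': no prefix
  A='11' vs D='0': no prefix
  A='11' vs C='10': no prefix
No violation found over all pairs.

YES -- this is a valid prefix code. No codeword is a prefix of any other codeword.


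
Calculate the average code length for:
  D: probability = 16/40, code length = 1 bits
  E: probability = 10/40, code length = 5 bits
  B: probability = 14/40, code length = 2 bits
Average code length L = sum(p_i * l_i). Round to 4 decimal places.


Weighted contributions p_i * l_i:
  D: (16/40) * 1 = 16/40
  E: (10/40) * 5 = 50/40
  B: (14/40) * 2 = 28/40
Sum = (16 + 50 + 28)/40 = 94/40

L = 94/40 = 2.3500 bits/symbol


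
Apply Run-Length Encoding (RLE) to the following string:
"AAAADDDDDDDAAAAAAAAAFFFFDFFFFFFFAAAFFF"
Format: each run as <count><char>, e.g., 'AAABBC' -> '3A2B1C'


Scanning runs left to right:
  i=0: run of 'A' x 4 -> '4A'
  i=4: run of 'D' x 7 -> '7D'
  i=11: run of 'A' x 9 -> '9A'
  i=20: run of 'F' x 4 -> '4F'
  i=24: run of 'D' x 1 -> '1D'
  i=25: run of 'F' x 7 -> '7F'
  i=32: run of 'A' x 3 -> '3A'
  i=35: run of 'F' x 3 -> '3F'

RLE = 4A7D9A4F1D7F3A3F


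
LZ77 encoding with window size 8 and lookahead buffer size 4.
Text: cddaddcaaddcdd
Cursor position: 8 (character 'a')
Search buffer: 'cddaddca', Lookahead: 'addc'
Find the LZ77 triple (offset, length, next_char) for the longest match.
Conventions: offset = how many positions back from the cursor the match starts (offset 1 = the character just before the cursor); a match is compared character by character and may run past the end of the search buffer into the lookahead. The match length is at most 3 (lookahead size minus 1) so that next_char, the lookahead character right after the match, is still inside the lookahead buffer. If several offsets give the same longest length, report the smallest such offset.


Try each offset into the search buffer:
  offset=1 (pos 7, char 'a'): match length 1
  offset=2 (pos 6, char 'c'): match length 0
  offset=3 (pos 5, char 'd'): match length 0
  offset=4 (pos 4, char 'd'): match length 0
  offset=5 (pos 3, char 'a'): match length 3
  offset=6 (pos 2, char 'd'): match length 0
  offset=7 (pos 1, char 'd'): match length 0
  offset=8 (pos 0, char 'c'): match length 0
Longest match has length 3 at offset 5.
next_char = character at position 8 + 3 = 11 -> 'c'

Best match: offset=5, length=3 (matching 'add' starting at position 3)
LZ77 triple: (5, 3, 'c')


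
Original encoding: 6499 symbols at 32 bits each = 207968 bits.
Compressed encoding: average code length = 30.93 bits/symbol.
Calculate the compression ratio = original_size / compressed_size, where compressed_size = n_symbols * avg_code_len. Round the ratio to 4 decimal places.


original_size = n_symbols * orig_bits = 6499 * 32 = 207968 bits
compressed_size = n_symbols * avg_code_len = 6499 * 30.93 = 201014.07 bits
ratio = original_size / compressed_size = 207968 / 201014.07 = 1.0346

Compression ratio = 1.0346


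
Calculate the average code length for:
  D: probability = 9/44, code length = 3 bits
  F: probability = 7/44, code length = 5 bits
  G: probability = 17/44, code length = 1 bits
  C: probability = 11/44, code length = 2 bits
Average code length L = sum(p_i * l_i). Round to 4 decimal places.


Weighted contributions p_i * l_i:
  D: (9/44) * 3 = 27/44
  F: (7/44) * 5 = 35/44
  G: (17/44) * 1 = 17/44
  C: (11/44) * 2 = 22/44
Sum = (27 + 35 + 17 + 22)/44 = 101/44

L = 101/44 = 2.2955 bits/symbol


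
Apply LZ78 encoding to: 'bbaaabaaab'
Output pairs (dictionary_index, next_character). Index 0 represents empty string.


LZ78 encoding steps:
Dictionary: {0: ''}
Step 1: w='' (idx 0), next='b' -> output (0, 'b'), add 'b' as idx 1
Step 2: w='b' (idx 1), next='a' -> output (1, 'a'), add 'ba' as idx 2
Step 3: w='' (idx 0), next='a' -> output (0, 'a'), add 'a' as idx 3
Step 4: w='a' (idx 3), next='b' -> output (3, 'b'), add 'ab' as idx 4
Step 5: w='a' (idx 3), next='a' -> output (3, 'a'), add 'aa' as idx 5
Step 6: w='ab' (idx 4), end of input -> output (4, '')


Encoded: [(0, 'b'), (1, 'a'), (0, 'a'), (3, 'b'), (3, 'a'), (4, '')]


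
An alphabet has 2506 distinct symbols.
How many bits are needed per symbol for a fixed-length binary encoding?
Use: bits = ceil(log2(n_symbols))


log2(2506) = 11.2912
Bracket: 2^11 = 2048 < 2506 <= 2^12 = 4096
So ceil(log2(2506)) = 12

bits = ceil(log2(2506)) = ceil(11.2912) = 12 bits


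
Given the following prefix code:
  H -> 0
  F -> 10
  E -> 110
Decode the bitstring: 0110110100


Decoding step by step:
Bits 0 -> H
Bits 110 -> E
Bits 110 -> E
Bits 10 -> F
Bits 0 -> H


Decoded message: HEEFH


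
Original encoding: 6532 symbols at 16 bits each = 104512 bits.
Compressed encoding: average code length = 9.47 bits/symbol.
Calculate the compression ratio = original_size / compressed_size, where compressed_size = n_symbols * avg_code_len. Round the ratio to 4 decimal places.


original_size = n_symbols * orig_bits = 6532 * 16 = 104512 bits
compressed_size = n_symbols * avg_code_len = 6532 * 9.47 = 61858.04 bits
ratio = original_size / compressed_size = 104512 / 61858.04 = 1.6895

Compression ratio = 1.6895


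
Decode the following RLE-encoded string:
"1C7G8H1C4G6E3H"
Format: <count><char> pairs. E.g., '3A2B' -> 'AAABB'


Expanding each <count><char> pair:
  1C -> 'C'
  7G -> 'GGGGGGG'
  8H -> 'HHHHHHHH'
  1C -> 'C'
  4G -> 'GGGG'
  6E -> 'EEEEEE'
  3H -> 'HHH'

Decoded = CGGGGGGGHHHHHHHHCGGGGEEEEEEHHH


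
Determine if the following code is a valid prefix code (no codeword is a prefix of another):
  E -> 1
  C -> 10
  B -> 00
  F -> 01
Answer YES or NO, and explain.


Checking each pair (does one codeword prefix another?):
  E='1' vs C='10': prefix -- VIOLATION

NO -- this is NOT a valid prefix code. E (1) is a prefix of C (10).


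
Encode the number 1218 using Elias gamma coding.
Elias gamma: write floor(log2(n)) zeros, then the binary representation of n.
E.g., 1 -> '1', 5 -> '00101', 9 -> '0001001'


num_bits = floor(log2(1218)) + 1 = 11
leading_zeros = num_bits - 1 = 10
binary(1218) = 10011000010

Elias gamma(1218) = '0000000000' + '10011000010' = 000000000010011000010 (21 bits)


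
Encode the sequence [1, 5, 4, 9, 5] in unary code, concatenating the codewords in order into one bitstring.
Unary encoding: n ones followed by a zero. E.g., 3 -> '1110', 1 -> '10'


Encode each number as n ones followed by a terminating 0:
  1 -> 10 (2 bits)
  5 -> 111110 (6 bits)
  4 -> 11110 (5 bits)
  9 -> 1111111110 (10 bits)
  5 -> 111110 (6 bits)
Total length = 2 + 6 + 5 + 10 + 6 = 29 bits.

Unary([1, 5, 4, 9, 5]) = 10111110111101111111110111110 (29 bits)


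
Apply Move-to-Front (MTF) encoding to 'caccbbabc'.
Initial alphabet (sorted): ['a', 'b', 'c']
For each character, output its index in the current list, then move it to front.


MTF encoding:
'c': index 2 in ['a', 'b', 'c'] -> ['c', 'a', 'b']
'a': index 1 in ['c', 'a', 'b'] -> ['a', 'c', 'b']
'c': index 1 in ['a', 'c', 'b'] -> ['c', 'a', 'b']
'c': index 0 in ['c', 'a', 'b'] -> ['c', 'a', 'b']
'b': index 2 in ['c', 'a', 'b'] -> ['b', 'c', 'a']
'b': index 0 in ['b', 'c', 'a'] -> ['b', 'c', 'a']
'a': index 2 in ['b', 'c', 'a'] -> ['a', 'b', 'c']
'b': index 1 in ['a', 'b', 'c'] -> ['b', 'a', 'c']
'c': index 2 in ['b', 'a', 'c'] -> ['c', 'b', 'a']


Output: [2, 1, 1, 0, 2, 0, 2, 1, 2]


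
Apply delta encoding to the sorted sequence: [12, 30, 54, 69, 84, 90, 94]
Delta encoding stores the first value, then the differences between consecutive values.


First value: 12
Deltas:
  30 - 12 = 18
  54 - 30 = 24
  69 - 54 = 15
  84 - 69 = 15
  90 - 84 = 6
  94 - 90 = 4


Delta encoded: [12, 18, 24, 15, 15, 6, 4]


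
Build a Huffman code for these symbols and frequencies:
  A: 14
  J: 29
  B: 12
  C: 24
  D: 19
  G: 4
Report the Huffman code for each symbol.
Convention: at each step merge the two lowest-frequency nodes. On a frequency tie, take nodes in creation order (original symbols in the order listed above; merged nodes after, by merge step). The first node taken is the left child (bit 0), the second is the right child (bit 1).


Huffman tree construction:
Step 1: Merge G(4) + B(12) = 16
Step 2: Merge A(14) + (G+B)(16) = 30
Step 3: Merge D(19) + C(24) = 43
Step 4: Merge J(29) + (A+(G+B))(30) = 59
Step 5: Merge (D+C)(43) + (J+(A+(G+B)))(59) = 102
Read each symbol's code off the tree from the root (left child = 0, right child = 1).

Codes:
  A: 110 (length 3)
  J: 10 (length 2)
  B: 1111 (length 4)
  C: 01 (length 2)
  D: 00 (length 2)
  G: 1110 (length 4)
Average code length: 250/102 = 2.4510 bits/symbol


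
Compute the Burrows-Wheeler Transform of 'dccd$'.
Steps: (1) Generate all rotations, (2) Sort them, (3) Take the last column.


Rotations (sorted):
  0: $dccd -> last char: d
  1: ccd$d -> last char: d
  2: cd$dc -> last char: c
  3: d$dcc -> last char: c
  4: dccd$ -> last char: $


BWT = ddcc$


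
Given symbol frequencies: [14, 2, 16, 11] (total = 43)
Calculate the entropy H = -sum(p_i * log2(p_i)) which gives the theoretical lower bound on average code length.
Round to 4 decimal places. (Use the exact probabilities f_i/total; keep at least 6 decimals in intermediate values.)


Per-symbol terms -p_i * log2(p_i) with p_i = f_i/43:
  p = 14/43 = 0.325581: log2(p) = -1.618910, -p*log2(p) = 0.527087
  p = 2/43 = 0.046512: log2(p) = -4.426265, -p*log2(p) = 0.205873
  p = 16/43 = 0.372093: log2(p) = -1.426265, -p*log2(p) = 0.530703
  p = 11/43 = 0.255814: log2(p) = -1.966833, -p*log2(p) = 0.503143
H = 0.527087 + 0.205873 + 0.530703 + 0.503143 = 1.766806

H = 1.7668 bits/symbol


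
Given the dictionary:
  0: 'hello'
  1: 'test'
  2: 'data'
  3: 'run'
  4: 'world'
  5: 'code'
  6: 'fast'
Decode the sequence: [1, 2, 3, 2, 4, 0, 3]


Look up each index in the dictionary:
  1 -> 'test'
  2 -> 'data'
  3 -> 'run'
  2 -> 'data'
  4 -> 'world'
  0 -> 'hello'
  3 -> 'run'

Decoded: "test data run data world hello run"


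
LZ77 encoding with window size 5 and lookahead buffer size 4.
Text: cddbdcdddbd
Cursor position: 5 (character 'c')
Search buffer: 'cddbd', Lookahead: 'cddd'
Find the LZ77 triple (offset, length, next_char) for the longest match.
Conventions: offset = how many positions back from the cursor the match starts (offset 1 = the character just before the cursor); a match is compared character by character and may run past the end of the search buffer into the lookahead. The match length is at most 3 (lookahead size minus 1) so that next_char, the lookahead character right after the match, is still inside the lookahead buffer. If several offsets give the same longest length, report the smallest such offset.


Try each offset into the search buffer:
  offset=1 (pos 4, char 'd'): match length 0
  offset=2 (pos 3, char 'b'): match length 0
  offset=3 (pos 2, char 'd'): match length 0
  offset=4 (pos 1, char 'd'): match length 0
  offset=5 (pos 0, char 'c'): match length 3
Longest match has length 3 at offset 5.
next_char = character at position 5 + 3 = 8 -> 'd'

Best match: offset=5, length=3 (matching 'cdd' starting at position 0)
LZ77 triple: (5, 3, 'd')


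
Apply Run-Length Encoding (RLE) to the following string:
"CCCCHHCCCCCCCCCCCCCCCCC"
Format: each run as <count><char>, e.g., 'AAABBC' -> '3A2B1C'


Scanning runs left to right:
  i=0: run of 'C' x 4 -> '4C'
  i=4: run of 'H' x 2 -> '2H'
  i=6: run of 'C' x 17 -> '17C'

RLE = 4C2H17C


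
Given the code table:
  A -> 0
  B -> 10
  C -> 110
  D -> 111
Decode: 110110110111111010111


Decoding:
110 -> C
110 -> C
110 -> C
111 -> D
111 -> D
0 -> A
10 -> B
111 -> D


Result: CCCDDABD


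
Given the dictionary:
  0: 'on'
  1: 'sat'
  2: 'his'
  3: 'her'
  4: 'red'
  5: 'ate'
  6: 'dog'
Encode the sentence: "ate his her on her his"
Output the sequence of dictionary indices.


Look up each word in the dictionary:
  'ate' -> 5
  'his' -> 2
  'her' -> 3
  'on' -> 0
  'her' -> 3
  'his' -> 2

Encoded: [5, 2, 3, 0, 3, 2]


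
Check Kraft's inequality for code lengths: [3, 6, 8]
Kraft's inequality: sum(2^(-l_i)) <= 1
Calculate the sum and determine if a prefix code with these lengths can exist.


Sum = 2^(-3) + 2^(-6) + 2^(-8)
    = 0.125 + 0.015625 + 0.00390625
    = 37/256 = 0.14453125
Since 0.14453125 <= 1, Kraft's inequality IS satisfied.
A prefix code with these lengths CAN exist.

Kraft sum = 0.14453125. Satisfied.


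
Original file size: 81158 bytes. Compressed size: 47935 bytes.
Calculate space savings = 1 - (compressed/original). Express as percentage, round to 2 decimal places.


ratio = compressed/original = 47935/81158 = 0.590638
savings = 1 - ratio = 1 - 0.590638 = 0.409362
as a percentage: 0.409362 * 100 = 40.94%

Space savings = 1 - 47935/81158 = 40.94%


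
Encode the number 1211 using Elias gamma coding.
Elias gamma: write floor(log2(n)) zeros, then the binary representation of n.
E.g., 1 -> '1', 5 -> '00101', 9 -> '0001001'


num_bits = floor(log2(1211)) + 1 = 11
leading_zeros = num_bits - 1 = 10
binary(1211) = 10010111011

Elias gamma(1211) = '0000000000' + '10010111011' = 000000000010010111011 (21 bits)


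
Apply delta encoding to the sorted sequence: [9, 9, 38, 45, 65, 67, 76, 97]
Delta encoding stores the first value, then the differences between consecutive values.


First value: 9
Deltas:
  9 - 9 = 0
  38 - 9 = 29
  45 - 38 = 7
  65 - 45 = 20
  67 - 65 = 2
  76 - 67 = 9
  97 - 76 = 21


Delta encoded: [9, 0, 29, 7, 20, 2, 9, 21]


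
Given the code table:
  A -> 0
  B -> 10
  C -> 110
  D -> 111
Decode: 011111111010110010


Decoding:
0 -> A
111 -> D
111 -> D
110 -> C
10 -> B
110 -> C
0 -> A
10 -> B


Result: ADDCBCAB


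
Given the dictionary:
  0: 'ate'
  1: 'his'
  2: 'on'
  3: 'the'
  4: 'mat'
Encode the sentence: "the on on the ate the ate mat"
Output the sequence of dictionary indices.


Look up each word in the dictionary:
  'the' -> 3
  'on' -> 2
  'on' -> 2
  'the' -> 3
  'ate' -> 0
  'the' -> 3
  'ate' -> 0
  'mat' -> 4

Encoded: [3, 2, 2, 3, 0, 3, 0, 4]


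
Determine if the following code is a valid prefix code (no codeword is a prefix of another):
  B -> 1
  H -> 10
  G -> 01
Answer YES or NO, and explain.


Checking each pair (does one codeword prefix another?):
  B='1' vs H='10': prefix -- VIOLATION

NO -- this is NOT a valid prefix code. B (1) is a prefix of H (10).
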